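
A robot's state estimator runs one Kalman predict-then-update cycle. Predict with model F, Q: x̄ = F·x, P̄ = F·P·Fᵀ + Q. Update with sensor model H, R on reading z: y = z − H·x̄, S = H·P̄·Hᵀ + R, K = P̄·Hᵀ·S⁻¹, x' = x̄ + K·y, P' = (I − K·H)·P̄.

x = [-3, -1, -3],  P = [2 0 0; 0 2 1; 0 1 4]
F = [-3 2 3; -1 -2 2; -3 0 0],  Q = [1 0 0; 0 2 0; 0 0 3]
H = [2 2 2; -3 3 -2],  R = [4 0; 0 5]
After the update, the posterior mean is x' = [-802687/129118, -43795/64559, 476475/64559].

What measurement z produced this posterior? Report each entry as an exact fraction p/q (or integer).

x̄ = F·x = [-2, -1, 9]
P̄ = F·P·Fᵀ + Q = [75 20 18; 20 20 6; 18 6 21]
S = H·P̄·Hᵀ + R = [820 -582; -582 728]
K = P̄·Hᵀ·S⁻¹ = [23773/129118 -8322/64559; 14998/64559 10926/64559; 5031/64559 -2895/64559]
x' − x̄ = [-544451/129118, 20764/64559, -104556/64559] = K·y
y = (KᵀK)⁻¹·Kᵀ·(x' − x̄) = [-11, 17]
z = y + H·x̄ = [-11, 17] + [12, -15] = [1, 2]

z = [1, 2]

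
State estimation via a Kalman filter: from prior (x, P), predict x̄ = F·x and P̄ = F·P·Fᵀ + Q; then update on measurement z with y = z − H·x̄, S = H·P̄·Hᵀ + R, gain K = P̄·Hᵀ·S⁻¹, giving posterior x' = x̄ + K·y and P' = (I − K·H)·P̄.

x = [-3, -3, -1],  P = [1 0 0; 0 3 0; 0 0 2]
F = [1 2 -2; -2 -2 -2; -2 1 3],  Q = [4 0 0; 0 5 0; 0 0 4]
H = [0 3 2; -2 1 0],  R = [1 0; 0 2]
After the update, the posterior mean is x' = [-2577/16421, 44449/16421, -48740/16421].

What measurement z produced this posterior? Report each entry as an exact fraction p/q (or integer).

z = [2, 3]

x̄ = F·x = [-7, 14, 0]
P̄ = F·P·Fᵀ + Q = [25 -6 -8; -6 29 -14; -8 -14 29]
S = H·P̄·Hᵀ + R = [210 127; 127 155]
K = P̄·Hᵀ·S⁻¹ = [1842/16421 -7442/16421; 3938/16421 1117/16421; 2226/16421 -1612/16421]
x' − x̄ = [112370/16421, -185445/16421, -48740/16421] = K·y
y = (KᵀK)⁻¹·Kᵀ·(x' − x̄) = [-40, -25]
z = y + H·x̄ = [-40, -25] + [42, 28] = [2, 3]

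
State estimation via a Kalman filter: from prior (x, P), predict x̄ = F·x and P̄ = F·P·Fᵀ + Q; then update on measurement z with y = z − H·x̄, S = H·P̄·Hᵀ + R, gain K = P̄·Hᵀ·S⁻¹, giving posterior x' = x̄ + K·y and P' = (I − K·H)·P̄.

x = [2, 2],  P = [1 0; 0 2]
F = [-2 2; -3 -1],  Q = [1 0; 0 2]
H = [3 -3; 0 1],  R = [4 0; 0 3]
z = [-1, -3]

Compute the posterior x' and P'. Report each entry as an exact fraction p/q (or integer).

x̄ = F·x = [0, -8]
P̄ = F·P·Fᵀ + Q = [13 2; 2 13]
y = z − H·x̄ = [-25, 5]
S = H·P̄·Hᵀ + R = [202 -33; -33 16]
K = P̄·Hᵀ·S⁻¹ = [594/2143 1493/2143; -99/2143 1537/2143]
x' = x̄ + K·y = [-7385/2143, -6984/2143]
P' = (I − K·H)·P̄ = [5271/2143 4479/2143; 4479/2143 4611/2143]

x' = [-7385/2143, -6984/2143]
P' = [5271/2143 4479/2143; 4479/2143 4611/2143]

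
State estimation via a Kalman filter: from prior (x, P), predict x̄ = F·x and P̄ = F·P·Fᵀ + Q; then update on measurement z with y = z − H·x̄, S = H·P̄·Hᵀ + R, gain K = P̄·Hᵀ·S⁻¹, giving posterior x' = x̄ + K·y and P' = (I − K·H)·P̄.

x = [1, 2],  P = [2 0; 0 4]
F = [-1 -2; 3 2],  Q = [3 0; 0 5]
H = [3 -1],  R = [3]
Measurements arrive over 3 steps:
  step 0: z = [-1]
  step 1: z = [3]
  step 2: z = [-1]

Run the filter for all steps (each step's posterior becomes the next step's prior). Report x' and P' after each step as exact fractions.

step 0: x' = [-10/121, 112/121], P' = [398/363 313/121; 313/121 1044/121]
step 1: x' = [58981/105875, -27417/21175], P' = [240382/317625 33167/21175; 33167/21175 23616/4235]
step 2: x' = [8752746/60295969, 84008200/60295969], P' = [136778822/180887907 94188605/60295969; 94188605/60295969 334730196/60295969]

step 0: x̄ = F·x = [-5, 7]
step 0: P̄ = F·P·Fᵀ + Q = [21 -22; -22 39]
step 0: y = z − H·x̄ = [21]
step 0: S = H·P̄·Hᵀ + R = [363]
step 0: K = P̄·Hᵀ·S⁻¹ = [85/363; -35/121]
step 0: x' = x̄ + K·y = [-10/121, 112/121]
step 0: P' = (I − K·H)·P̄ = [398/363 313/121; 313/121 1044/121]
step 1: x̄ = F·x = [-214/121, 194/121]
step 1: P̄ = F·P·Fᵀ + Q = [17771/363 -7078/121; -7078/121 9731/121]
step 1: y = z − H·x̄ = [109/11]
step 1: S = H·P̄·Hᵀ + R = [875]
step 1: K = P̄·Hᵀ·S⁻¹ = [2259/9625; -563/1925]
step 1: x' = x̄ + K·y = [58981/105875, -27417/21175]
step 1: P' = (I − K·H)·P̄ = [240382/317625 33167/21175; 33167/21175 23616/4235]
step 2: x̄ = F·x = [215189/105875, -97227/105875]
step 2: P̄ = F·P·Fᵀ + Q = [10268077/317625 -3928662/105875; -3928662/105875 5602141/105875]
step 2: y = z − H·x̄ = [-848669/105875]
step 2: S = H·P̄·Hᵀ + R = [60295969/105875]
step 2: K = P̄·Hᵀ·S⁻¹ = [14196739/60295969; -17388127/60295969]
step 2: x' = x̄ + K·y = [8752746/60295969, 84008200/60295969]
step 2: P' = (I − K·H)·P̄ = [136778822/180887907 94188605/60295969; 94188605/60295969 334730196/60295969]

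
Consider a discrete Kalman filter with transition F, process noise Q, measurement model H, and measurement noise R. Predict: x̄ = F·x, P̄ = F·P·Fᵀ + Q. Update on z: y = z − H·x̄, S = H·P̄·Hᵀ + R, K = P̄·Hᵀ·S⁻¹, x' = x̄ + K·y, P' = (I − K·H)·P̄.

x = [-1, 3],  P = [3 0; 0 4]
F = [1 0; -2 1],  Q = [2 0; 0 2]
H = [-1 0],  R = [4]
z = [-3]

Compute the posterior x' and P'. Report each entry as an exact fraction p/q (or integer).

x̄ = F·x = [-1, 5]
P̄ = F·P·Fᵀ + Q = [5 -6; -6 18]
y = z − H·x̄ = [-4]
S = H·P̄·Hᵀ + R = [9]
K = P̄·Hᵀ·S⁻¹ = [-5/9; 2/3]
x' = x̄ + K·y = [11/9, 7/3]
P' = (I − K·H)·P̄ = [20/9 -8/3; -8/3 14]

x' = [11/9, 7/3]
P' = [20/9 -8/3; -8/3 14]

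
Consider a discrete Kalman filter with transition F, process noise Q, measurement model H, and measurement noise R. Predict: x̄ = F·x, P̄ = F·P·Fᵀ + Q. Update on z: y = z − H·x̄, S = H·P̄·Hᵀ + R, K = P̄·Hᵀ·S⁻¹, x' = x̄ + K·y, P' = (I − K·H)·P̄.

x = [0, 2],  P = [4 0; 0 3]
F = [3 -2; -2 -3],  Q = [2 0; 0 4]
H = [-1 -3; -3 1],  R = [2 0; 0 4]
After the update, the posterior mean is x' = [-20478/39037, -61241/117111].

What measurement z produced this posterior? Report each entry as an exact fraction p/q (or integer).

x̄ = F·x = [-4, -6]
P̄ = F·P·Fᵀ + Q = [50 -6; -6 47]
S = H·P̄·Hᵀ + R = [439 -39; -39 537]
K = P̄·Hᵀ·S⁻¹ = [-3878/39037 -11622/39037; -11660/39037 11635/117111]
x' − x̄ = [135670/39037, 641425/117111] = K·y
y = (KᵀK)⁻¹·Kᵀ·(x' − x̄) = [-20, -5]
z = y + H·x̄ = [-20, -5] + [22, 6] = [2, 1]

z = [2, 1]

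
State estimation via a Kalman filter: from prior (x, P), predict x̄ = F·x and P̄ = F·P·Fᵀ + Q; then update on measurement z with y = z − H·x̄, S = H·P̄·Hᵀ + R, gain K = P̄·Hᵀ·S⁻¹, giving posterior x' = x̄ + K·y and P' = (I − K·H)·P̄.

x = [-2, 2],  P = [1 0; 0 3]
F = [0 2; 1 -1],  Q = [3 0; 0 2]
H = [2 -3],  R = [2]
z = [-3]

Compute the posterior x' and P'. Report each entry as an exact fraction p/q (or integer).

x' = [-88/47, -31/94]
P' = [129/47 78/47; 78/47 57/47]

x̄ = F·x = [4, -4]
P̄ = F·P·Fᵀ + Q = [15 -6; -6 6]
y = z − H·x̄ = [-23]
S = H·P̄·Hᵀ + R = [188]
K = P̄·Hᵀ·S⁻¹ = [12/47; -15/94]
x' = x̄ + K·y = [-88/47, -31/94]
P' = (I − K·H)·P̄ = [129/47 78/47; 78/47 57/47]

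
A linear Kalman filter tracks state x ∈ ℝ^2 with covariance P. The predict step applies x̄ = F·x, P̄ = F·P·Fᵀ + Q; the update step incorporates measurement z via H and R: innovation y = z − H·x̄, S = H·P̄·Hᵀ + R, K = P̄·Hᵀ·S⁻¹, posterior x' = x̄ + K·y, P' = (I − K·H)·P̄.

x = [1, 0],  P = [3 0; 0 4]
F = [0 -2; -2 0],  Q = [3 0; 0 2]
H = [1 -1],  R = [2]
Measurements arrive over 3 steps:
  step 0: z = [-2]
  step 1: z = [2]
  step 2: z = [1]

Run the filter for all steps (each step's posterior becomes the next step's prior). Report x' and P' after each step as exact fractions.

step 0: x' = [-76/35, -2/5], P' = [304/35 38/5; 38/5 42/5]
step 1: x' = [1610/509, 980/509], P' = [17284/509 16850/509; 16850/509 17294/509]
step 2: x' = [-32117/7075, -40694/7075], P' = [961324/7075 954718/7075; 954718/7075 960226/7075]

step 0: x̄ = F·x = [0, -2]
step 0: P̄ = F·P·Fᵀ + Q = [19 0; 0 14]
step 0: y = z − H·x̄ = [-4]
step 0: S = H·P̄·Hᵀ + R = [35]
step 0: K = P̄·Hᵀ·S⁻¹ = [19/35; -2/5]
step 0: x' = x̄ + K·y = [-76/35, -2/5]
step 0: P' = (I − K·H)·P̄ = [304/35 38/5; 38/5 42/5]
step 1: x̄ = F·x = [4/5, 152/35]
step 1: P̄ = F·P·Fᵀ + Q = [183/5 152/5; 152/5 1286/35]
step 1: y = z − H·x̄ = [194/35]
step 1: S = H·P̄·Hᵀ + R = [509/35]
step 1: K = P̄·Hᵀ·S⁻¹ = [217/509; -222/509]
step 1: x' = x̄ + K·y = [1610/509, 980/509]
step 1: P' = (I − K·H)·P̄ = [17284/509 16850/509; 16850/509 17294/509]
step 2: x̄ = F·x = [-1960/509, -3220/509]
step 2: P̄ = F·P·Fᵀ + Q = [70703/509 67400/509; 67400/509 70154/509]
step 2: y = z − H·x̄ = [-751/509]
step 2: S = H·P̄·Hᵀ + R = [7075/509]
step 2: K = P̄·Hᵀ·S⁻¹ = [3303/7075; -2754/7075]
step 2: x' = x̄ + K·y = [-32117/7075, -40694/7075]
step 2: P' = (I − K·H)·P̄ = [961324/7075 954718/7075; 954718/7075 960226/7075]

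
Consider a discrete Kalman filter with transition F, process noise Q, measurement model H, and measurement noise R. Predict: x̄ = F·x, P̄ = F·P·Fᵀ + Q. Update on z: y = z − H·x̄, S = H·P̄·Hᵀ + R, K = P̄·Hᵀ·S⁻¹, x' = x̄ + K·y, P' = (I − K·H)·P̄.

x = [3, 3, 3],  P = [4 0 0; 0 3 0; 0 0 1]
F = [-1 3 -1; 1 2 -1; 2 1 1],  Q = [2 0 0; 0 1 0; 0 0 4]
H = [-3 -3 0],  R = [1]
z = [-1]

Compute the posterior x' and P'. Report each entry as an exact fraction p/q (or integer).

x' = [-1605/739, 1860/739, 7854/739]
P' = [3517/739 -3468/739 -5733/739; -3468/739 3501/739 5746/739; -5733/739 5746/739 16215/739]

x̄ = F·x = [3, 6, 12]
P̄ = F·P·Fᵀ + Q = [34 15 0; 15 18 13; 0 13 24]
y = z − H·x̄ = [26]
S = H·P̄·Hᵀ + R = [739]
K = P̄·Hᵀ·S⁻¹ = [-147/739; -99/739; -39/739]
x' = x̄ + K·y = [-1605/739, 1860/739, 7854/739]
P' = (I − K·H)·P̄ = [3517/739 -3468/739 -5733/739; -3468/739 3501/739 5746/739; -5733/739 5746/739 16215/739]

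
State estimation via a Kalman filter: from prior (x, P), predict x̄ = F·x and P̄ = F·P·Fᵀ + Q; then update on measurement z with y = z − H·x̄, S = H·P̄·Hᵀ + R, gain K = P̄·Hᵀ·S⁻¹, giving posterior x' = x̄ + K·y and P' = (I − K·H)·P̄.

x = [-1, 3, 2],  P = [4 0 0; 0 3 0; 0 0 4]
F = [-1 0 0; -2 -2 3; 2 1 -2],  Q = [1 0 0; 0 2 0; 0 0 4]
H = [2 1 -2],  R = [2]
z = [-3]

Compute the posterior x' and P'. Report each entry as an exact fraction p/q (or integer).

x̄ = F·x = [1, 2, -3]
P̄ = F·P·Fᵀ + Q = [5 8 -8; 8 66 -46; -8 -46 39]
y = z − H·x̄ = [-13]
S = H·P̄·Hᵀ + R = [524]
K = P̄·Hᵀ·S⁻¹ = [17/262; 87/262; -35/131]
x' = x̄ + K·y = [41/262, -607/262, 62/131]
P' = (I − K·H)·P̄ = [366/131 -431/131 142/131; -431/131 1077/131 64/131; 142/131 64/131 209/131]

x' = [41/262, -607/262, 62/131]
P' = [366/131 -431/131 142/131; -431/131 1077/131 64/131; 142/131 64/131 209/131]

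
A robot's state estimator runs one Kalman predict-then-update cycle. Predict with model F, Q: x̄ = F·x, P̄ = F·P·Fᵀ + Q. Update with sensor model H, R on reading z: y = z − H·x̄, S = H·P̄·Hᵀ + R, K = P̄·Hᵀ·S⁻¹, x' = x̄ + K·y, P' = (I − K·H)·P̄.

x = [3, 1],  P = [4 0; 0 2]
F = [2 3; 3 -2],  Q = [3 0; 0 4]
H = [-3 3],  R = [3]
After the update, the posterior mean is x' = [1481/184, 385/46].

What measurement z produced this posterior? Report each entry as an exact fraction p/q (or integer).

z = [1]

x̄ = F·x = [9, 7]
P̄ = F·P·Fᵀ + Q = [37 12; 12 48]
S = H·P̄·Hᵀ + R = [552]
K = P̄·Hᵀ·S⁻¹ = [-25/184; 9/46]
x' − x̄ = [-175/184, 63/46] = K·y
y = (KᵀK)⁻¹·Kᵀ·(x' − x̄) = [7]
z = y + H·x̄ = [7] + [-6] = [1]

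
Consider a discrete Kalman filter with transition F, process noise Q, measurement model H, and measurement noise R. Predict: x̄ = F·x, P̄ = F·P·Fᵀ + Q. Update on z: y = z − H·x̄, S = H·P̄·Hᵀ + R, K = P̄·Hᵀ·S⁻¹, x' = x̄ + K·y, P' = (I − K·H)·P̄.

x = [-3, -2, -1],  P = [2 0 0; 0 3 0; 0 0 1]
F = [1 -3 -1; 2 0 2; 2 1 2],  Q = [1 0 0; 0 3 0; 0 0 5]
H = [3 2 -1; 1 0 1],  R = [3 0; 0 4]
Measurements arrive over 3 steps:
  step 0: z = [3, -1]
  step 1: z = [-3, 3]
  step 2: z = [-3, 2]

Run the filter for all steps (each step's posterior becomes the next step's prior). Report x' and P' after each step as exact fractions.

step 0: x' = [25876/8011, -47226/8011, -42531/8011], P' = [20309/8011 -37210/8011 -20021/8011; -37210/8011 80533/8011 50138/8011; -20021/8011 50138/8011 45697/8011]
step 1: x' = [34422791/124688331, -12317230/13854259, 72758998/41562777], P' = [811372079/249376662 -83423524/13854259 -266863889/83125554; -83423524/13854259 175448069/13854259 104784268/13854259; -266863889/83125554 104784268/13854259 174123303/27708518]
step 2: x' = [-11654046723763/4888630248484, 5211187836192/1222157562121, 21292960483527/4888630248484], P' = [15676803127735/4888630248484 -7238687793148/1222157562121 -15387888128051/4888630248484; -7238687793148/1222157562121 15225470352927/1222157562121 9085245593844/1222157562121; -15387888128051/4888630248484 9085245593844/1222157562121 30327250478703/4888630248484]

step 0: x̄ = F·x = [4, -8, -10]
step 0: P̄ = F·P·Fᵀ + Q = [31 2 -7; 2 15 12; -7 12 20]
step 0: y = z − H·x̄ = [-3, 5]
step 0: S = H·P̄·Hᵀ + R = [380 87; 87 41]
step 0: K = P̄·Hᵀ·S⁻¹ = [2176/8011 72/8011; -234/8011 3232/8011; -1828/8011 6419/8011]
step 0: x' = x̄ + K·y = [25876/8011, -47226/8011, -42531/8011]
step 0: P' = (I − K·H)·P̄ = [20309/8011 -37210/8011 -20021/8011; -37210/8011 80533/8011 50138/8011; -20021/8011 50138/8011 45697/8011]
step 1: x̄ = F·x = [210085/8011, -33310/8011, -80536/8011]
step 1: P̄ = F·P·Fᵀ + Q = [1362944/8011 -128344/8011 -457291/8011; -128344/8011 127889/8011 129712/8011; -457291/8011 129712/8011 276156/8011]
step 1: y = z − H·x̄ = [-668204/8011, -105516/8011]
step 1: S = H·P̄·Hᵀ + R = [13763011/8011 2900830/8011; 2900830/8011 756562/8011]
step 1: K = P̄·Hᵀ·S⁻¹ = [38576840/124688331 2695103/249376662; -1386234/13854259 5340186/13854259; -10925060/41562777 63876505/83125554]
step 1: x' = x̄ + K·y = [34422791/124688331, -12317230/13854259, 72758998/41562777]
step 1: P' = (I − K·H)·P̄ = [811372079/249376662 -83423524/13854259 -266863889/83125554; -83423524/13854259 175448069/13854259 104784268/13854259; -266863889/83125554 104784268/13854259 174123303/27708518]
step 2: x̄ = F·x = [148711007/124688331, 505399570/124688331, 394544500/124688331]
step 2: P̄ = F·P·Fᵀ + Q = [26489035258/124688331 -1909217824/124688331 -8340185815/124688331; -1909217824/124688331 1928661937/124688331 1939090336/124688331; -8340185815/124688331 1939090336/124688331 4526058004/124688331]
step 2: y = z − H·x̄ = [-1436452654/124688331, -32653205/13854259]
step 2: S = H·P̄·Hᵀ + R = [270390227725/124688331 6480046796/13854259; 6480046796/13854259 1648163884/13854259]
step 2: K = P̄·Hᵀ·S⁻¹ = [375732930506/1222157562121 72228749921/4888630248484; -116789422478/1222157562121 461639450174/1222157562121; -317412509342/1222157562121 3734840587663/4888630248484]
step 2: x' = x̄ + K·y = [-11654046723763/4888630248484, 5211187836192/1222157562121, 21292960483527/4888630248484]
step 2: P' = (I − K·H)·P̄ = [15676803127735/4888630248484 -7238687793148/1222157562121 -15387888128051/4888630248484; -7238687793148/1222157562121 15225470352927/1222157562121 9085245593844/1222157562121; -15387888128051/4888630248484 9085245593844/1222157562121 30327250478703/4888630248484]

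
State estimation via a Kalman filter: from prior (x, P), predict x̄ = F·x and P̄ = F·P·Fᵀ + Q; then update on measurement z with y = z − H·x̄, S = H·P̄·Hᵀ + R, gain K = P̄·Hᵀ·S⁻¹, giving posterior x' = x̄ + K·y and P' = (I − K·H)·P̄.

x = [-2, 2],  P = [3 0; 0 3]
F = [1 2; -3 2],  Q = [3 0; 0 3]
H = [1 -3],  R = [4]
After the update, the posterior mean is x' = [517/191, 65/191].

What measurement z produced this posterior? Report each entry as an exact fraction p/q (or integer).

z = [2]

x̄ = F·x = [2, 10]
P̄ = F·P·Fᵀ + Q = [18 3; 3 42]
S = H·P̄·Hᵀ + R = [382]
K = P̄·Hᵀ·S⁻¹ = [9/382; -123/382]
x' − x̄ = [135/191, -1845/191] = K·y
y = (KᵀK)⁻¹·Kᵀ·(x' − x̄) = [30]
z = y + H·x̄ = [30] + [-28] = [2]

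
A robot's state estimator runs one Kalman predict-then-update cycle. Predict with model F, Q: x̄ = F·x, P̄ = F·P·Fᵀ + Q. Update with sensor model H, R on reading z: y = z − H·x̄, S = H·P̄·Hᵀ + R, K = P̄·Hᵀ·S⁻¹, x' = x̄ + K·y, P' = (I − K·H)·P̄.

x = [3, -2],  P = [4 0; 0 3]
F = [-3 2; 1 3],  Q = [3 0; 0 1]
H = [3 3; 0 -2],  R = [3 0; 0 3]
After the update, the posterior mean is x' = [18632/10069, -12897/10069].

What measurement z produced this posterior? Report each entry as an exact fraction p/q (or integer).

z = [2, 3]

x̄ = F·x = [-13, -3]
P̄ = F·P·Fᵀ + Q = [51 6; 6 32]
S = H·P̄·Hᵀ + R = [858 -228; -228 131]
K = P̄·Hᵀ·S⁻¹ = [6555/20138 4782/10069; 57/10069 -4820/10069]
x' − x̄ = [149529/10069, 17310/10069] = K·y
y = (KᵀK)⁻¹·Kᵀ·(x' − x̄) = [50, -3]
z = y + H·x̄ = [50, -3] + [-48, 6] = [2, 3]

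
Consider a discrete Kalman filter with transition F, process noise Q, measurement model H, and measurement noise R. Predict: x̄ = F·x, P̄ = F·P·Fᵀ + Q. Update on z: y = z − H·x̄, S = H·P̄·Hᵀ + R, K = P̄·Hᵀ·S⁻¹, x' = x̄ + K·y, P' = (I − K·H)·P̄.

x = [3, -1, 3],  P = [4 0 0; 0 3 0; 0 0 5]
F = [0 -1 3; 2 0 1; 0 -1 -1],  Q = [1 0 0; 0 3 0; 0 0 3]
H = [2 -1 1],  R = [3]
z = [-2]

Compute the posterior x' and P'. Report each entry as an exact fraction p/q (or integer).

x̄ = F·x = [10, 9, -2]
P̄ = F·P·Fᵀ + Q = [49 15 -12; 15 24 -5; -12 -5 11]
y = z − H·x̄ = [-11]
S = H·P̄·Hᵀ + R = [136]
K = P̄·Hᵀ·S⁻¹ = [71/136; 1/136; -1/17]
x' = x̄ + K·y = [579/136, 1213/136, -23/17]
P' = (I − K·H)·P̄ = [1623/136 1969/136 -133/17; 1969/136 3263/136 -84/17; -133/17 -84/17 179/17]

x' = [579/136, 1213/136, -23/17]
P' = [1623/136 1969/136 -133/17; 1969/136 3263/136 -84/17; -133/17 -84/17 179/17]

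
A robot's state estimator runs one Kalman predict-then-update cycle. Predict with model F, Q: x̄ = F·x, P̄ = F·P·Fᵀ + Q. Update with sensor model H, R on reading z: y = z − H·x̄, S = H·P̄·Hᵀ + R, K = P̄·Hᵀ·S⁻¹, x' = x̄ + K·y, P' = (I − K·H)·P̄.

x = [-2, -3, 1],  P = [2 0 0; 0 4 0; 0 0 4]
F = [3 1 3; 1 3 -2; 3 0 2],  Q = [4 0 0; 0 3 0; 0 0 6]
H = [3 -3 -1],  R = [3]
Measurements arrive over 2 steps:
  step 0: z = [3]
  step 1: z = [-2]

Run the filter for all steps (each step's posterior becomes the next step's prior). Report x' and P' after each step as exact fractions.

step 0: x' = [-4512/455, -3946/455, -3096/455], P' = [15088/455 11769/455 9714/455; 11769/455 19829/910 5832/455; 9714/455 5832/455 11472/455]
step 1: x' = [-10071392/314743, -7399207/314743, -7372470/314743], P' = [278025789/629486 207677937/629486 105126903/314743; 207677937/629486 77961647/314743 77649378/314743; 105126903/314743 77649378/314743 82139256/314743]

step 0: x̄ = F·x = [-6, -13, -4]
step 0: P̄ = F·P·Fᵀ + Q = [62 -6 42; -6 57 -10; 42 -10 40]
step 0: y = z − H·x̄ = [-22]
step 0: S = H·P̄·Hᵀ + R = [910]
step 0: K = P̄·Hᵀ·S⁻¹ = [81/455; -179/910; 58/455]
step 0: x' = x̄ + K·y = [-4512/455, -3946/455, -3096/455]
step 0: P' = (I − K·H)·P̄ = [15088/455 11769/455 9714/455; 11769/455 19829/910 5832/455; 9714/455 5832/455 11472/455]
step 1: x̄ = F·x = [-5354/91, -10158/455, -19728/455]
step 1: P̄ = F·P·Fᵀ + Q = [212493/182 54219/182 79461/91; 54219/182 226691/910 101433/455; 79461/91 101433/455 300978/455]
step 1: y = z − H·x̄ = [2246/35]
step 1: S = H·P̄·Hᵀ + R = [145266/35]
step 1: K = P̄·Hᵀ·S⁻¹ = [10125/24211; -893/48422; 7521/24211]
step 1: x' = x̄ + K·y = [-10071392/314743, -7399207/314743, -7372470/314743]
step 1: P' = (I − K·H)·P̄ = [278025789/629486 207677937/629486 105126903/314743; 207677937/629486 77961647/314743 77649378/314743; 105126903/314743 77649378/314743 82139256/314743]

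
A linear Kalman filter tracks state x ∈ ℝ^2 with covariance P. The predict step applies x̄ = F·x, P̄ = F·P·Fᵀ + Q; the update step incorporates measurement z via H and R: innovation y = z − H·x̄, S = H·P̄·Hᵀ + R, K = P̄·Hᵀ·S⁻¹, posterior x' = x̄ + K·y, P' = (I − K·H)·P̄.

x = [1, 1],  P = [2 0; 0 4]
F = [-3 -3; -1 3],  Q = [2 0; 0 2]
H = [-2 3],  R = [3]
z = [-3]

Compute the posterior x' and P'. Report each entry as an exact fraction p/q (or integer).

x' = [-1440/947, -1886/947]
P' = [12228/947 7950/947; 7950/947 5480/947]

x̄ = F·x = [-6, 2]
P̄ = F·P·Fᵀ + Q = [56 -30; -30 40]
y = z − H·x̄ = [-21]
S = H·P̄·Hᵀ + R = [947]
K = P̄·Hᵀ·S⁻¹ = [-202/947; 180/947]
x' = x̄ + K·y = [-1440/947, -1886/947]
P' = (I − K·H)·P̄ = [12228/947 7950/947; 7950/947 5480/947]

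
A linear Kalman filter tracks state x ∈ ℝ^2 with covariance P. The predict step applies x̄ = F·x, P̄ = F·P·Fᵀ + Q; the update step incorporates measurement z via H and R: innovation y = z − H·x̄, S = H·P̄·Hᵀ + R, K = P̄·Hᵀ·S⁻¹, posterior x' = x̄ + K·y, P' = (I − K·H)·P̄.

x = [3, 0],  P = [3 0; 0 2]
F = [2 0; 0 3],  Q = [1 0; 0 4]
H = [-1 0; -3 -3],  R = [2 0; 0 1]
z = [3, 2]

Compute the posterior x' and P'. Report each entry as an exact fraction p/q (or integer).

x' = [-1843/1073, 1122/1073]
P' = [5174/3219 -1716/1073; -1716/1073 1826/1073]

x̄ = F·x = [6, 0]
P̄ = F·P·Fᵀ + Q = [13 0; 0 22]
y = z − H·x̄ = [9, 20]
S = H·P̄·Hᵀ + R = [15 39; 39 316]
K = P̄·Hᵀ·S⁻¹ = [-2587/3219 -26/1073; 858/1073 -330/1073]
x' = x̄ + K·y = [-1843/1073, 1122/1073]
P' = (I − K·H)·P̄ = [5174/3219 -1716/1073; -1716/1073 1826/1073]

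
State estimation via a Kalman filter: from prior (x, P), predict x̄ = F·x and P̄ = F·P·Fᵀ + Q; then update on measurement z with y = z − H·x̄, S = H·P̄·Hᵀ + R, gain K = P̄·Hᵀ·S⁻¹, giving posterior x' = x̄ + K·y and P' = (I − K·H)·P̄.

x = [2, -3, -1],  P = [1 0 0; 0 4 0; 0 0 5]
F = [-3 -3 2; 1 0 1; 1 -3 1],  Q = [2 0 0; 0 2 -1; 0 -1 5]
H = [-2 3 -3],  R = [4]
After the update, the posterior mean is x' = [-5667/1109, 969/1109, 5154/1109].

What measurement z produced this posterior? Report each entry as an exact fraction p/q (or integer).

x̄ = F·x = [1, 1, 10]
P̄ = F·P·Fᵀ + Q = [67 7 43; 7 8 5; 43 5 47]
S = H·P̄·Hᵀ + R = [1109]
K = P̄·Hᵀ·S⁻¹ = [-242/1109; -5/1109; -212/1109]
x' − x̄ = [-6776/1109, -140/1109, -5936/1109] = K·y
y = (KᵀK)⁻¹·Kᵀ·(x' − x̄) = [28]
z = y + H·x̄ = [28] + [-29] = [-1]

z = [-1]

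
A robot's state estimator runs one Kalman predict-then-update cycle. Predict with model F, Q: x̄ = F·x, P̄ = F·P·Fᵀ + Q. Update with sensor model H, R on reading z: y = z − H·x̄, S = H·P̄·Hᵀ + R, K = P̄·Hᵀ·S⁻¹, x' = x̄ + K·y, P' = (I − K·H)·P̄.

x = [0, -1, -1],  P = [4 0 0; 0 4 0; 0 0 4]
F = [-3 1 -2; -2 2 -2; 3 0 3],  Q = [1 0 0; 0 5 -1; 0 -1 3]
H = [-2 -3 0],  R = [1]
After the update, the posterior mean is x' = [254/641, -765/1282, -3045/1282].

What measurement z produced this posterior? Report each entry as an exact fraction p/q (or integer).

x̄ = F·x = [1, 0, -3]
P̄ = F·P·Fᵀ + Q = [57 48 -60; 48 53 -49; -60 -49 75]
S = H·P̄·Hᵀ + R = [1282]
K = P̄·Hᵀ·S⁻¹ = [-129/641; -255/1282; 267/1282]
x' − x̄ = [-387/641, -765/1282, 801/1282] = K·y
y = (KᵀK)⁻¹·Kᵀ·(x' − x̄) = [3]
z = y + H·x̄ = [3] + [-2] = [1]

z = [1]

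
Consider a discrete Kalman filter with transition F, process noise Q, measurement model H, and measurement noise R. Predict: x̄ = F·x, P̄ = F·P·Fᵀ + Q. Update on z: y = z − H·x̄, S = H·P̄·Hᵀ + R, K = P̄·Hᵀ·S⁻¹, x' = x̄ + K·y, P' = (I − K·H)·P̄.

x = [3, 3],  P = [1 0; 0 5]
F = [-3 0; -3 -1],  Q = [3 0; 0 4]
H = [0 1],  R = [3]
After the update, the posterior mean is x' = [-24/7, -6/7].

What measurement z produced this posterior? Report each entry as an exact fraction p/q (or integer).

x̄ = F·x = [-9, -12]
P̄ = F·P·Fᵀ + Q = [12 9; 9 18]
S = H·P̄·Hᵀ + R = [21]
K = P̄·Hᵀ·S⁻¹ = [3/7; 6/7]
x' − x̄ = [39/7, 78/7] = K·y
y = (KᵀK)⁻¹·Kᵀ·(x' − x̄) = [13]
z = y + H·x̄ = [13] + [-12] = [1]

z = [1]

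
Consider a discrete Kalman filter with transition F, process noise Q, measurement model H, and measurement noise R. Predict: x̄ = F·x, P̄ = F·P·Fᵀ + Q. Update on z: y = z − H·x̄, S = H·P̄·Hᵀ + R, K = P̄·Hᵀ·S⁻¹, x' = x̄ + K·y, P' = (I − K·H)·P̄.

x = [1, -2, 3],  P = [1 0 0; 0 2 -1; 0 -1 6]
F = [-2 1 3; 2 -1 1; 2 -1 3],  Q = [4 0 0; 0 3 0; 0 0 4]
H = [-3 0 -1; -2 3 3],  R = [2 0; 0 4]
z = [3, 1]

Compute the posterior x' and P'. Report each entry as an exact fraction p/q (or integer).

x̄ = F·x = [5, 7, 13]
P̄ = F·P·Fᵀ + Q = [58 14 48; 14 17 28; 48 28 70]
y = z − H·x̄ = [31, -49]
S = H·P̄·Hᵀ + R = [882 -408; -408 779]
K = P̄·Hᵀ·S⁻¹ = [-8021/28923 -534/9641; -5437/260307 10969/86769; -42961/260307 14554/86769]
x' = x̄ + K·y = [-25538/28923, 41159/260307, -87238/260307]
P' = (I − K·H)·P̄ = [3004/9641 14866/28923 -10994/28923; 14866/28923 523580/260307 -390508/260307; -10994/28923 -390508/260307 382760/260307]

x' = [-25538/28923, 41159/260307, -87238/260307]
P' = [3004/9641 14866/28923 -10994/28923; 14866/28923 523580/260307 -390508/260307; -10994/28923 -390508/260307 382760/260307]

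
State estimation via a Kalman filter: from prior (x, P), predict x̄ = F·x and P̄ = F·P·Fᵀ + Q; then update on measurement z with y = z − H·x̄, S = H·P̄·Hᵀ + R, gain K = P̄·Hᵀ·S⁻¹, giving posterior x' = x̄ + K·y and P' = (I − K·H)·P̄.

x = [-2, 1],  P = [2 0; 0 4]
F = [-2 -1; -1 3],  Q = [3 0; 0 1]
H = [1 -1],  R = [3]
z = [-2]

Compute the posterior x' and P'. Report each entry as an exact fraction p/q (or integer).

x̄ = F·x = [3, 5]
P̄ = F·P·Fᵀ + Q = [15 -8; -8 39]
y = z − H·x̄ = [0]
S = H·P̄·Hᵀ + R = [73]
K = P̄·Hᵀ·S⁻¹ = [23/73; -47/73]
x' = x̄ + K·y = [3, 5]
P' = (I − K·H)·P̄ = [566/73 497/73; 497/73 638/73]

x' = [3, 5]
P' = [566/73 497/73; 497/73 638/73]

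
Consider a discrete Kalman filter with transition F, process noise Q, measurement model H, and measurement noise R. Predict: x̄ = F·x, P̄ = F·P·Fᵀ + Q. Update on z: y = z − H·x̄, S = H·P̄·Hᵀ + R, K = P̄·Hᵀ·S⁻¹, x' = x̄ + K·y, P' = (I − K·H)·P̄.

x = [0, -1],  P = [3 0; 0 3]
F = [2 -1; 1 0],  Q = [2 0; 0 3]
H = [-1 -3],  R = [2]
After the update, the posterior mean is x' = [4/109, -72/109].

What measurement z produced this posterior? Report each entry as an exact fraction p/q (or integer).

z = [2]

x̄ = F·x = [1, 0]
P̄ = F·P·Fᵀ + Q = [17 6; 6 6]
S = H·P̄·Hᵀ + R = [109]
K = P̄·Hᵀ·S⁻¹ = [-35/109; -24/109]
x' − x̄ = [-105/109, -72/109] = K·y
y = (KᵀK)⁻¹·Kᵀ·(x' − x̄) = [3]
z = y + H·x̄ = [3] + [-1] = [2]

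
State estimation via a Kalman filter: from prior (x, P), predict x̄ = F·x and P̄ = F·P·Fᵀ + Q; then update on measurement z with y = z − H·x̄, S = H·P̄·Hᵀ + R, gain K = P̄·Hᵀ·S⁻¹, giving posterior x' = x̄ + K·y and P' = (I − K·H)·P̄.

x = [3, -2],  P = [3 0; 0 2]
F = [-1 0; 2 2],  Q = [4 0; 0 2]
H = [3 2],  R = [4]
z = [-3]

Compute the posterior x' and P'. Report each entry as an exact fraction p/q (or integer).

x' = [-231/83, 218/83]
P' = [500/83 -732/83; -732/83 1150/83]

x̄ = F·x = [-3, 2]
P̄ = F·P·Fᵀ + Q = [7 -6; -6 22]
y = z − H·x̄ = [2]
S = H·P̄·Hᵀ + R = [83]
K = P̄·Hᵀ·S⁻¹ = [9/83; 26/83]
x' = x̄ + K·y = [-231/83, 218/83]
P' = (I − K·H)·P̄ = [500/83 -732/83; -732/83 1150/83]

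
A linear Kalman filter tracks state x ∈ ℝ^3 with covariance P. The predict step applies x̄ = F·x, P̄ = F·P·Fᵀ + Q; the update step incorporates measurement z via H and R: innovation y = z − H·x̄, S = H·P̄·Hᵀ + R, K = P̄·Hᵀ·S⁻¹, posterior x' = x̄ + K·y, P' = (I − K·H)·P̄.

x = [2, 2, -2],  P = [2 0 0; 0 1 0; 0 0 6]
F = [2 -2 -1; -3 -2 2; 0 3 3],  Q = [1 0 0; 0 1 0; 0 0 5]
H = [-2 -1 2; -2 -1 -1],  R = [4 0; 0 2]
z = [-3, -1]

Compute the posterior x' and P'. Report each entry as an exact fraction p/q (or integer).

x' = [68912/12241, -122157/12241, -8702/12241]
P' = [87535/12241 -170246/12241 -2220/12241; -170246/12241 346616/12241 4368/12241; -2220/12241 4368/12241 8072/12241]

x̄ = F·x = [2, -14, 0]
P̄ = F·P·Fᵀ + Q = [19 -20 -24; -20 47 30; -24 30 68]
y = z − H·x̄ = [-13, -11]
S = H·P̄·Hᵀ + R = [391 -75; -75 77]
K = P̄·Hᵀ·S⁻¹ = [-2316/12241 -1302/12241; 653/12241 -5246/12241; 4054/12241 -4000/12241]
x' = x̄ + K·y = [68912/12241, -122157/12241, -8702/12241]
P' = (I − K·H)·P̄ = [87535/12241 -170246/12241 -2220/12241; -170246/12241 346616/12241 4368/12241; -2220/12241 4368/12241 8072/12241]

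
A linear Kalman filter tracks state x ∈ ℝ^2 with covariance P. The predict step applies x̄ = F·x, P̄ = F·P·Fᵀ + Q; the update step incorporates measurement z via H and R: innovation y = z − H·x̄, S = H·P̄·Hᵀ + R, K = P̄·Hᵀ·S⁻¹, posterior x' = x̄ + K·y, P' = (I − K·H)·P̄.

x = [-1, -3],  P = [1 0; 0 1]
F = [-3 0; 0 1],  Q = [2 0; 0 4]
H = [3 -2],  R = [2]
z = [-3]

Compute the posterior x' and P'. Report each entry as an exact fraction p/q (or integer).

x' = [-21/11, -183/121]
P' = [2 30/11; 30/11 505/121]

x̄ = F·x = [3, -3]
P̄ = F·P·Fᵀ + Q = [11 0; 0 5]
y = z − H·x̄ = [-18]
S = H·P̄·Hᵀ + R = [121]
K = P̄·Hᵀ·S⁻¹ = [3/11; -10/121]
x' = x̄ + K·y = [-21/11, -183/121]
P' = (I − K·H)·P̄ = [2 30/11; 30/11 505/121]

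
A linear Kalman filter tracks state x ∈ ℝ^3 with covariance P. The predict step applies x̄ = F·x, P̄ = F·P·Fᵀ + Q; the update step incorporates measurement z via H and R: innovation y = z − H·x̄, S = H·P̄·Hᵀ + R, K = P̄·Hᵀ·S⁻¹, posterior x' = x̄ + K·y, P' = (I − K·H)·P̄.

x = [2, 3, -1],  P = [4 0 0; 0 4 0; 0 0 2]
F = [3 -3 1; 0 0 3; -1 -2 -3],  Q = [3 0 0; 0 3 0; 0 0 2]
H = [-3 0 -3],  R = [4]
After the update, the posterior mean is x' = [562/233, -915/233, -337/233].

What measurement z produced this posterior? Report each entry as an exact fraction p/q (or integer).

z = [-3]

x̄ = F·x = [-4, -3, -5]
P̄ = F·P·Fᵀ + Q = [77 6 6; 6 21 -18; 6 -18 40]
S = H·P̄·Hᵀ + R = [1165]
K = P̄·Hᵀ·S⁻¹ = [-249/1165; 36/1165; -138/1165]
x' − x̄ = [1494/233, -216/233, 828/233] = K·y
y = (KᵀK)⁻¹·Kᵀ·(x' − x̄) = [-30]
z = y + H·x̄ = [-30] + [27] = [-3]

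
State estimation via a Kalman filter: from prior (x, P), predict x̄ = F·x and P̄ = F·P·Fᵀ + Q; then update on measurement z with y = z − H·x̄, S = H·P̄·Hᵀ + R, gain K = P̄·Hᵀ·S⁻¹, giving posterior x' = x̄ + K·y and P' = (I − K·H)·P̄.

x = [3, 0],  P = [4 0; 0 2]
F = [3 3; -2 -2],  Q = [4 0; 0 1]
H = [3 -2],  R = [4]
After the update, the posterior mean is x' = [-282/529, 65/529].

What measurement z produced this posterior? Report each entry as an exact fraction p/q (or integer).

z = [-2]

x̄ = F·x = [9, -6]
P̄ = F·P·Fᵀ + Q = [58 -36; -36 25]
S = H·P̄·Hᵀ + R = [1058]
K = P̄·Hᵀ·S⁻¹ = [123/529; -79/529]
x' − x̄ = [-5043/529, 3239/529] = K·y
y = (KᵀK)⁻¹·Kᵀ·(x' − x̄) = [-41]
z = y + H·x̄ = [-41] + [39] = [-2]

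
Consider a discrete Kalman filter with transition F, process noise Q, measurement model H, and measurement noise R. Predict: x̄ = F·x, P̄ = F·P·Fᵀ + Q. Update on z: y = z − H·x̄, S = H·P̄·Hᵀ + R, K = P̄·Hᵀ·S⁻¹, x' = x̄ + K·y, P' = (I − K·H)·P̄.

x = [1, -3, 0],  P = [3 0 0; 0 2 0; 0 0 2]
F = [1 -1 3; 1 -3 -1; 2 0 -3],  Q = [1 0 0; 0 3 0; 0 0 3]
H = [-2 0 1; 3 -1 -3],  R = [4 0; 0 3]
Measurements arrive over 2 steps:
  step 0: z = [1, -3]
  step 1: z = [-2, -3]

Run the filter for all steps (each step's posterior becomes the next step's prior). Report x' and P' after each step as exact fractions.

step 0: x̄ = F·x = [4, 10, 2]
step 0: P̄ = F·P·Fᵀ + Q = [24 3 -12; 3 26 12; -12 12 33]
step 0: y = z − H·x̄ = [7, 1]
step 0: S = H·P̄·Hᵀ + R = [181 -357; -357 812]
step 0: K = P̄·Hᵀ·S⁻¹ = [-1605/2789 -345/2789; -2007/2789 -7451/19523; -885/2789 -894/2789]
step 0: x' = x̄ + K·y = [-424/2789, 89436/19523, -1511/2789]
step 0: P' = (I − K·H)·P̄ = [6861/2789 -288/2789 7302/2789; -288/2789 196989/19523 -8604/2789; 7302/2789 -8604/2789 11064/2789]
step 1: x̄ = F·x = [-124135/19523, -260699/19523, 3685/2789]
step 1: P̄ = F·P·Fᵀ + Q = [1633655/19523 998766/19523 -89184/2789; 998766/19523 1505445/19523 -65304/2789; -89184/2789 -65304/2789 47763/2789]
step 1: y = z − H·x̄ = [-313111/19523, 18646/2789]
step 1: S = H·P̄·Hᵀ + R = [9444205/19523 -1995555/2789; -1995555/2789 3111114/2789]
step 1: K = P̄·Hᵀ·S⁻¹ = [-69648521/180031085 613273/36006217; -46013523/36006217 -24782087/36006217; 11696979/180031085 -2498490/36006217]
step 1: x' = x̄ + K·y = [-7181918/180031085, 91479172/36006217, -33247478/180031085]
step 1: P' = (I − K·H)·P̄ = [274352614/180031085 705063/36006217 270111144/180031085; 705063/36006217 624393348/36006217 -182643966/36006217; 270111144/180031085 -182643966/36006217 587010204/180031085]

step 0: x' = [-424/2789, 89436/19523, -1511/2789], P' = [6861/2789 -288/2789 7302/2789; -288/2789 196989/19523 -8604/2789; 7302/2789 -8604/2789 11064/2789]
step 1: x' = [-7181918/180031085, 91479172/36006217, -33247478/180031085], P' = [274352614/180031085 705063/36006217 270111144/180031085; 705063/36006217 624393348/36006217 -182643966/36006217; 270111144/180031085 -182643966/36006217 587010204/180031085]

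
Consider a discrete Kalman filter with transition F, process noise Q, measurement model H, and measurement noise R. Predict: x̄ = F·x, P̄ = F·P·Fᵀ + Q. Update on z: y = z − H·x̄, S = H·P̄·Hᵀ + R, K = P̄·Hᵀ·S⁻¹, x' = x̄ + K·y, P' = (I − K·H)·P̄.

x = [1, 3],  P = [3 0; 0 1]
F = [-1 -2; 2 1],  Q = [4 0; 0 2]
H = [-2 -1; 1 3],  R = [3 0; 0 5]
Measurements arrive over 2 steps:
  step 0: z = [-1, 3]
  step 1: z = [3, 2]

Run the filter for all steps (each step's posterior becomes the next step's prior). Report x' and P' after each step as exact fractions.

step 0: x' = [-2213/2969, 4140/2969], P' = [3397/2969 -2039/2969; -2039/2969 2548/2969]
step 1: x' = [-337580/166349, 194686/166349], P' = [2825171/2827933 -1548712/2827933; -1548712/2827933 2052749/2827933]

step 0: x̄ = F·x = [-7, 5]
step 0: P̄ = F·P·Fᵀ + Q = [11 -8; -8 15]
step 0: y = z − H·x̄ = [-10, -5]
step 0: S = H·P̄·Hᵀ + R = [30 -11; -11 103]
step 0: K = P̄·Hᵀ·S⁻¹ = [-1585/2969 -544/2969; 510/2969 1121/2969]
step 0: x' = x̄ + K·y = [-2213/2969, 4140/2969]
step 0: P' = (I − K·H)·P̄ = [3397/2969 -2039/2969; -2039/2969 2548/2969]
step 1: x̄ = F·x = [-6067/2969, -286/2969]
step 1: P̄ = F·P·Fᵀ + Q = [17309/2969 -1695/2969; -1695/2969 13918/2969]
step 1: y = z − H·x̄ = [-3513/2969, 12863/2969]
step 1: S = H·P̄·Hᵀ + R = [85281/2969 -64507/2969; -64507/2969 147246/2969]
step 1: K = P̄·Hᵀ·S⁻¹ = [-1367210/2827933 -364193/2827933; 348225/2827933 921907/2827933]
step 1: x' = x̄ + K·y = [-337580/166349, 194686/166349]
step 1: P' = (I − K·H)·P̄ = [2825171/2827933 -1548712/2827933; -1548712/2827933 2052749/2827933]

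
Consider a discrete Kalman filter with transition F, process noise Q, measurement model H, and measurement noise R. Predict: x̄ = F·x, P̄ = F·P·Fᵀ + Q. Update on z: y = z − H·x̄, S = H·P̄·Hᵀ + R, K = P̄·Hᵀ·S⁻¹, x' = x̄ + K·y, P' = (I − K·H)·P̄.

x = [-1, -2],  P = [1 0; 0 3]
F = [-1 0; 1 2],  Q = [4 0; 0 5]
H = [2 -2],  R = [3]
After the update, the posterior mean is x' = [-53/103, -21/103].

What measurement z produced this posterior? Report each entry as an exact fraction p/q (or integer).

x̄ = F·x = [1, -5]
P̄ = F·P·Fᵀ + Q = [5 -1; -1 18]
S = H·P̄·Hᵀ + R = [103]
K = P̄·Hᵀ·S⁻¹ = [12/103; -38/103]
x' − x̄ = [-156/103, 494/103] = K·y
y = (KᵀK)⁻¹·Kᵀ·(x' − x̄) = [-13]
z = y + H·x̄ = [-13] + [12] = [-1]

z = [-1]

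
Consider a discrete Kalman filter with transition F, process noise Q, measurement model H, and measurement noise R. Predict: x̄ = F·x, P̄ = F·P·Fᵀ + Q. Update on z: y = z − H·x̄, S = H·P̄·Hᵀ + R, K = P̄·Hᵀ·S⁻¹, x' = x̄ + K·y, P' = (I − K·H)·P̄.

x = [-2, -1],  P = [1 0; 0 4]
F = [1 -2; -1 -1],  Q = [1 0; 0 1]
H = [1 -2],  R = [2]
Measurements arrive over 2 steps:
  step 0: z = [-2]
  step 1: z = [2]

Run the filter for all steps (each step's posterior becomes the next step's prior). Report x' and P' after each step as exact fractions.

step 0: x̄ = F·x = [0, 3]
step 0: P̄ = F·P·Fᵀ + Q = [18 7; 7 6]
step 0: y = z − H·x̄ = [4]
step 0: S = H·P̄·Hᵀ + R = [16]
step 0: K = P̄·Hᵀ·S⁻¹ = [1/4; -5/16]
step 0: x' = x̄ + K·y = [1, 7/4]
step 0: P' = (I − K·H)·P̄ = [17 33/4; 33/4 71/16]
step 1: x̄ = F·x = [-5/2, -11/4]
step 1: P̄ = F·P·Fᵀ + Q = [11/4 1/8; 1/8 623/16]
step 1: y = z − H·x̄ = [-1]
step 1: S = H·P̄·Hᵀ + R = [160]
step 1: K = P̄·Hᵀ·S⁻¹ = [1/64; -311/640]
step 1: x' = x̄ + K·y = [-161/64, -1449/640]
step 1: P' = (I − K·H)·P̄ = [347/128 343/256; 343/256 2959/2560]

step 0: x' = [1, 7/4], P' = [17 33/4; 33/4 71/16]
step 1: x' = [-161/64, -1449/640], P' = [347/128 343/256; 343/256 2959/2560]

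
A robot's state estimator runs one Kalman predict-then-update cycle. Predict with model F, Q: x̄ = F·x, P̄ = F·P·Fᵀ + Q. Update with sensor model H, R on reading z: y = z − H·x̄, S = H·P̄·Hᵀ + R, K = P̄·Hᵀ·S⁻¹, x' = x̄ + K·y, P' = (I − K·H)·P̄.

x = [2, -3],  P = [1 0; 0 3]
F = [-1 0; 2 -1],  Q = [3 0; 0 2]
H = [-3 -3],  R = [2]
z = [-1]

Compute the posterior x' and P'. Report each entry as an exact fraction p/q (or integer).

x' = [-250/83, 287/83]
P' = [296/83 -292/83; -292/83 306/83]

x̄ = F·x = [-2, 7]
P̄ = F·P·Fᵀ + Q = [4 -2; -2 9]
y = z − H·x̄ = [14]
S = H·P̄·Hᵀ + R = [83]
K = P̄·Hᵀ·S⁻¹ = [-6/83; -21/83]
x' = x̄ + K·y = [-250/83, 287/83]
P' = (I − K·H)·P̄ = [296/83 -292/83; -292/83 306/83]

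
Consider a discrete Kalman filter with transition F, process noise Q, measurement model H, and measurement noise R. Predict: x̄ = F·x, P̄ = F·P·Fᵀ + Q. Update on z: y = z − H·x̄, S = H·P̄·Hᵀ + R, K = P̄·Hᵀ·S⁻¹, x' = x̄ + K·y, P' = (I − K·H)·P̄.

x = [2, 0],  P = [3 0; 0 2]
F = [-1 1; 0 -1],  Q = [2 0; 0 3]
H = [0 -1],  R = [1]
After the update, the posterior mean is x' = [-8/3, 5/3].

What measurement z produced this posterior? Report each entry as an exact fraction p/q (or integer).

z = [-2]

x̄ = F·x = [-2, 0]
P̄ = F·P·Fᵀ + Q = [7 -2; -2 5]
S = H·P̄·Hᵀ + R = [6]
K = P̄·Hᵀ·S⁻¹ = [1/3; -5/6]
x' − x̄ = [-2/3, 5/3] = K·y
y = (KᵀK)⁻¹·Kᵀ·(x' − x̄) = [-2]
z = y + H·x̄ = [-2] + [0] = [-2]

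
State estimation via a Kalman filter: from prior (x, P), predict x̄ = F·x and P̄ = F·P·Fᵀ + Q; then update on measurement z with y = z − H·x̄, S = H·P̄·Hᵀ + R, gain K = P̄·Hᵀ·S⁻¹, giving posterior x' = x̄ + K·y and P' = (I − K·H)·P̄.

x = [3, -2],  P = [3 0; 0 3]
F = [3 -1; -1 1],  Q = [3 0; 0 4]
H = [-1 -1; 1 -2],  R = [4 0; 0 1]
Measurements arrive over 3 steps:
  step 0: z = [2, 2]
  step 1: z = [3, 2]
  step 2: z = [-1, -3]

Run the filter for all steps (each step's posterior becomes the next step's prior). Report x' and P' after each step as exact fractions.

step 0: x̄ = F·x = [11, -5]
step 0: P̄ = F·P·Fᵀ + Q = [33 -12; -12 10]
step 0: y = z − H·x̄ = [8, -19]
step 0: S = H·P̄·Hᵀ + R = [23 -25; -25 122]
step 0: K = P̄·Hᵀ·S⁻¹ = [-379/727 262/727; -556/2181 -686/2181]
step 0: x' = x̄ + K·y = [-13/727, -773/727]
step 0: P' = (I − K·H)·P̄ = [1098/727 418/727; 418/727 970/2181]
step 1: x̄ = F·x = [734/727, -760/727]
step 1: P̄ = F·P·Fᵀ + Q = [29635/2181 -5836/2181; -5836/2181 10480/2181]
step 1: y = z − H·x̄ = [2155/727, -800/727]
step 1: S = H·P̄·Hᵀ + R = [12389/727 -4837/727; -4837/727 32360/727]
step 1: K = P̄·Hᵀ·S⁻¹ = [-87167/173091 60620/173091; -128332/519273 -162512/519273]
step 1: x' = x̄ + K·y = [-50111/57697, -248140/173091]
step 1: P' = (I − K·H)·P̄ = [252652/173091 96016/173091; 96016/173091 225280/519273]
step 2: x̄ = F·x = [-202859/173091, -97807/173091]
step 2: P̄ = F·P·Fᵀ + Q = [6876415/519273 -1346956/519273; -1346956/519273 2484232/519273]
step 2: y = z − H·x̄ = [-157919/57697, -170676/57697]
step 2: S = H·P̄·Hᵀ + R = [2914609/173091 -1084969/173091; -1084969/173091 7573480/173091]
step 2: K = P̄·Hᵀ·S⁻¹ = [-181949027/362177847 126491092/362177847; -89347060/362177847 -113471464/362177847]
step 2: x' = x̄ + K·y = [-300641810/362177847, 375558713/362177847]
step 2: P' = (I − K·H)·P̄ = [1582083308/1086533541 601305016/1086533541; 601305016/1086533541 470859704/1086533541]

step 0: x' = [-13/727, -773/727], P' = [1098/727 418/727; 418/727 970/2181]
step 1: x' = [-50111/57697, -248140/173091], P' = [252652/173091 96016/173091; 96016/173091 225280/519273]
step 2: x' = [-300641810/362177847, 375558713/362177847], P' = [1582083308/1086533541 601305016/1086533541; 601305016/1086533541 470859704/1086533541]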